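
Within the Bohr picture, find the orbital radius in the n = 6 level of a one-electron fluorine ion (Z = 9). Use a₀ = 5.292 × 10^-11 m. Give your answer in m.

2.117 × 10^-10 m

r_n = n²a₀/Z = 6² × 5.292 × 10^-11 / 9
    = 36 × 5.292 × 10^-11 / 9 = 2.117 × 10^-10 m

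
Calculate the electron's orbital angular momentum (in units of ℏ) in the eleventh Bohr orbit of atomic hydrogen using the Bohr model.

L_n = nℏ, so L/ℏ = n = 11.

11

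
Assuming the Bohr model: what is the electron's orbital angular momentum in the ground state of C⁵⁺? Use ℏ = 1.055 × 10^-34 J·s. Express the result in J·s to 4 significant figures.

1.055 × 10^-34 J·s

L_n = nℏ = 1 × 1.055 × 10^-34 = 1.055 × 10^-34 J·s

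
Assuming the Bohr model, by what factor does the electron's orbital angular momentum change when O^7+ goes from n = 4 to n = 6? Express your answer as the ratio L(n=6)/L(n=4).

3/2

L = nℏ depends only on n, so L ∝ n.
L(n=6)/L(n=4) = (6/4)^1 = 3/2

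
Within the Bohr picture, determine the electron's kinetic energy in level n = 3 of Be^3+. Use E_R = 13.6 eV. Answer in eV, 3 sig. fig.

24.2 eV

For a Coulomb orbit the virial theorem gives K = −E_n.
E_n = −E_R·Z²/n², so K = E_R·Z²/n² = 13.6 × 4²/3² = 24.2 eV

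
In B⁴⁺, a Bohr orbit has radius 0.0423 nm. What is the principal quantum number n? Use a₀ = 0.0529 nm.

2

r_n = n²a₀/Z ⇒ n² = rZ/a₀ = 0.0423 × 5 / 0.0529 ≈ 4.00
n = 2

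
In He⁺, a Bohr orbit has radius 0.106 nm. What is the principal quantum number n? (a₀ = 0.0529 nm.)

r_n = n²a₀/Z ⇒ n² = rZ/a₀ = 0.106 × 2 / 0.0529 ≈ 4.01
n = 2

2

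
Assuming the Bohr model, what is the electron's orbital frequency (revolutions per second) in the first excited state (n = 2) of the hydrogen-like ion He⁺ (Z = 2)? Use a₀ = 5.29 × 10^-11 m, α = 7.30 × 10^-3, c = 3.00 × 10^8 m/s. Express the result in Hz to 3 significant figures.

3.29 × 10^15 Hz

r = n²a₀/Z = 1.06 × 10^-10 m, v = Zαc/n = 2.19 × 10^6 m/s
f = v/(2πr) = 3.29 × 10^15 Hz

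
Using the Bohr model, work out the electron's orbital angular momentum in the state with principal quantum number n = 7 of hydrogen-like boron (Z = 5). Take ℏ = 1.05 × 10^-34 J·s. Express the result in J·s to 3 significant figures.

7.35 × 10^-34 J·s

L_n = nℏ = 7 × 1.05 × 10^-34 = 7.35 × 10^-34 J·s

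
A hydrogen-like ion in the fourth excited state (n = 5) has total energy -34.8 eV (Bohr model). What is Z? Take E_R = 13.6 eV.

E_n = −E_R Z²/n² ⇒ Z² = −E_n n²/E_R = 34.8 × 5² / 13.6 ≈ 63.97
Z = 8

8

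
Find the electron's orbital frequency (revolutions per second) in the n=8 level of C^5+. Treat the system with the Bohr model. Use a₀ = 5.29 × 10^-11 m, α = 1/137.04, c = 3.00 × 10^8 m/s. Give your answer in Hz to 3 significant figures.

r = n²a₀/Z = 5.64 × 10^-10 m, v = Zαc/n = 1.64 × 10^6 m/s
f = v/(2πr) = 4.63 × 10^14 Hz

4.63 × 10^14 Hz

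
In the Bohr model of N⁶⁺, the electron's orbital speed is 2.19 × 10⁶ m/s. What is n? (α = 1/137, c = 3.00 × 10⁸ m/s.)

v_n = Zαc/n ⇒ n = Zαc/v = 7 × 0.00730 × 3.00 × 10⁸ / 2.19 × 10⁶ ≈ 7.00
n = 7

7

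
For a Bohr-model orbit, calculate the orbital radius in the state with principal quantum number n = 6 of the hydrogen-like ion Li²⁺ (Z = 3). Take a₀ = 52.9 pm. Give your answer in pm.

r_n = n²a₀/Z = 6² × 52.9 / 3
    = 36 × 52.9 / 3 = 635 pm

635 pm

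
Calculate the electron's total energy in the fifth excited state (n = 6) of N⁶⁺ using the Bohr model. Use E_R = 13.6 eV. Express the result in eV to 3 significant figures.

-18.5 eV

E_n = −E_R·Z²/n² = −13.6 × 7²/6² = -18.5 eV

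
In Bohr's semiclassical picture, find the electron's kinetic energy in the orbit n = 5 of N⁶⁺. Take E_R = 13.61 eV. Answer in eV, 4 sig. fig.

26.68 eV

For a Coulomb orbit the virial theorem gives K = −E_n.
E_n = −E_R·Z²/n², so K = E_R·Z²/n² = 13.61 × 7²/5² = 26.68 eV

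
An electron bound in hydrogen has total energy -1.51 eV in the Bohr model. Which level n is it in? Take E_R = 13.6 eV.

3

E_n = −E_R Z²/n² ⇒ n² = E_R Z²/(−E_n) = 13.6 × 1² / 1.51 ≈ 9.01
n = 3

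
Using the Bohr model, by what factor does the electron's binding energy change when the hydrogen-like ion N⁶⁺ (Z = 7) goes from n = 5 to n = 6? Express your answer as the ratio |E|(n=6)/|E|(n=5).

|E| ∝ Z^2 · n^-2; with Z fixed, |E| ∝ n^-2.
|E|(n=6)/|E|(n=5) = (6/5)^-2 = 25/36

25/36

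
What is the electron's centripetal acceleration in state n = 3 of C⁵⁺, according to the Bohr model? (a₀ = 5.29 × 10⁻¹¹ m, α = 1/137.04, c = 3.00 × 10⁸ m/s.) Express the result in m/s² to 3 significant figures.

r = n²a₀/Z = 7.94 × 10⁻¹¹ m, v = Zαc/n = 4.38 × 10⁶ m/s
a = v²/r = (4.38 × 10⁶)² / 7.94 × 10⁻¹¹ = 2.42 × 10²³ m/s²

2.42 × 10²³ m/s²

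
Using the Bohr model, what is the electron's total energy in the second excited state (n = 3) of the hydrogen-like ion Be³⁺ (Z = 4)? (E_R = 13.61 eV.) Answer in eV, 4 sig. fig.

-24.20 eV

E_n = −E_R·Z²/n² = −13.61 × 4²/3² = -24.20 eV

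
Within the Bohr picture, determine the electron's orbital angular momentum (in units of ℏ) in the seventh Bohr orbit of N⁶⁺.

L_n = nℏ, so L/ℏ = n = 7.

7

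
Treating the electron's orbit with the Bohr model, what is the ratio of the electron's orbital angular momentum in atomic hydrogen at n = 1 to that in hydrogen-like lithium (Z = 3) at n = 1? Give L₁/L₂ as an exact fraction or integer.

1

L = nℏ is independent of Z.
L₁/L₂ = n₁/n₂ = 1/1 = 1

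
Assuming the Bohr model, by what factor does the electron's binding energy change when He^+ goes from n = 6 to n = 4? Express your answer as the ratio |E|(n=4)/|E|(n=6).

9/4

|E| ∝ Z^2 · n^-2; with Z fixed, |E| ∝ n^-2.
|E|(n=4)/|E|(n=6) = (4/6)^-2 = 9/4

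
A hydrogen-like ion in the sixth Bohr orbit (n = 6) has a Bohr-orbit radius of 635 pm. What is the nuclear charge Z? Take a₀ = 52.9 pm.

r_n = n²a₀/Z ⇒ Z = n²a₀/r = 6² × 52.9 / 635 ≈ 3.00
Z = 3

3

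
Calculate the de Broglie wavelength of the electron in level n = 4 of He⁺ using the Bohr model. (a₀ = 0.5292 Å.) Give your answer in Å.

The Bohr quantisation condition is nλ = 2πr_n.
r_n = n²a₀/Z = 4.234 Å
λ = 2πr_n/n = 2π·4.234/4 = 6.650 Å

6.650 Å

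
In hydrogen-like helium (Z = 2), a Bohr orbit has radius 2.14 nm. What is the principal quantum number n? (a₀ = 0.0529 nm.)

9

r_n = n²a₀/Z ⇒ n² = rZ/a₀ = 2.14 × 2 / 0.0529 ≈ 80.91
n = 9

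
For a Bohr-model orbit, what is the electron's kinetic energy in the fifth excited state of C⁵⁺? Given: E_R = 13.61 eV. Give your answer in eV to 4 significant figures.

13.61 eV

For a Coulomb orbit the virial theorem gives K = −E_n.
E_n = −E_R·Z²/n², so K = E_R·Z²/n² = 13.61 × 6²/6² = 13.61 eV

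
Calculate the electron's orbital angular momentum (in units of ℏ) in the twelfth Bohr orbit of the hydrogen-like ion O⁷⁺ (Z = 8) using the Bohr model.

12

L_n = nℏ, so L/ℏ = n = 12.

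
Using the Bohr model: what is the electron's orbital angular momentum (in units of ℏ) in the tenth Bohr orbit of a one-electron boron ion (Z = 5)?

10

L_n = nℏ, so L/ℏ = n = 10.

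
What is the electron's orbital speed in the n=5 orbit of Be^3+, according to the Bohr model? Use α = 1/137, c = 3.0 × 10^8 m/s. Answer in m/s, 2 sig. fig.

v_n = Zαc/n = 4 × 0.0073 × 3.0 × 10^8 / 5
    = 1.8 × 10^6 m/s

1.8 × 10^6 m/s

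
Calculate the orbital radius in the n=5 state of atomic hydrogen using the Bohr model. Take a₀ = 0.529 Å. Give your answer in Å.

r_n = n²a₀/Z = 5² × 0.529 / 1
    = 25 × 0.529 / 1 = 13.2 Å

13.2 Å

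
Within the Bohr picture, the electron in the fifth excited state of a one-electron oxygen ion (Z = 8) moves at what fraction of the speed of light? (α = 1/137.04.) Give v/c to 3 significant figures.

0.00973

v_n = Zαc/n, so v/c = Zα/n = 8 × 0.00730 / 6 = 0.00973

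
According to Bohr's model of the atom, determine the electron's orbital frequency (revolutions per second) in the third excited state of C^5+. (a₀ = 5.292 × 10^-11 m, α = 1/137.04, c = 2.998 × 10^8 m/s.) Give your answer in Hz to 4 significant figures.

r = n²a₀/Z = 1.411 × 10^-10 m, v = Zαc/n = 3.282 × 10^6 m/s
f = v/(2πr) = 3.701 × 10^15 Hz

3.701 × 10^15 Hz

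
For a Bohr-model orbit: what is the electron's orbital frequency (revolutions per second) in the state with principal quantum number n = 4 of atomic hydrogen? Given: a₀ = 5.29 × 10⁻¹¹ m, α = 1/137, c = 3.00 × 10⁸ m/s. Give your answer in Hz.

r = n²a₀/Z = 8.46 × 10⁻¹⁰ m, v = Zαc/n = 5.47 × 10⁵ m/s
f = v/(2πr) = 1.03 × 10¹⁴ Hz

1.03 × 10¹⁴ Hz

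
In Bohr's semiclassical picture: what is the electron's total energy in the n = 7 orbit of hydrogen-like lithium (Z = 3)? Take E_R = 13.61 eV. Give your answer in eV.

-2.500 eV

E_n = −E_R·Z²/n² = −13.61 × 3²/7² = -2.500 eV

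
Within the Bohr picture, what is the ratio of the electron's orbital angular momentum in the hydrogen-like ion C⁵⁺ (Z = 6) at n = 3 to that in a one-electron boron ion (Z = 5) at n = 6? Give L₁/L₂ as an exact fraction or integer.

L = nℏ is independent of Z.
L₁/L₂ = n₁/n₂ = 3/6 = 1/2

1/2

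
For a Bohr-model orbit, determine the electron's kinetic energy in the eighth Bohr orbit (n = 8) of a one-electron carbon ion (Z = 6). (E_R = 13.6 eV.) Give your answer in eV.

For a Coulomb orbit the virial theorem gives K = −E_n.
E_n = −E_R·Z²/n², so K = E_R·Z²/n² = 13.6 × 6²/8² = 7.65 eV

7.65 eV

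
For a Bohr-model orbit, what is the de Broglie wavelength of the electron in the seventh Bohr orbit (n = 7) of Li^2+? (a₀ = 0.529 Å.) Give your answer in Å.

7.76 Å

The Bohr quantisation condition is nλ = 2πr_n.
r_n = n²a₀/Z = 8.64 Å
λ = 2πr_n/n = 2π·8.64/7 = 7.76 Å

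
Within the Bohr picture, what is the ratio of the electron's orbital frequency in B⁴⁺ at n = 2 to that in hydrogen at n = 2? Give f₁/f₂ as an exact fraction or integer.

25

f ∝ Z^2 · n^-3
f₁/f₂ = (5/1)^2 · (2/2)^-3 = 25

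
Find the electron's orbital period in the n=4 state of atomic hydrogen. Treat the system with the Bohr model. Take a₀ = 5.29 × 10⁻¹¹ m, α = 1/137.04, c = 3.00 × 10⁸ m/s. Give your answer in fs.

9.72 fs

r = n²a₀/Z = 4²·5.29 × 10⁻¹¹/1 = 8.46 × 10⁻¹⁰ m
v = Zαc/n = 1·0.00730·3.00 × 10⁸/4 = 5.47 × 10⁵ m/s
T = 2πr/v = 9.72 × 10⁻¹⁵ s = 9.72 fs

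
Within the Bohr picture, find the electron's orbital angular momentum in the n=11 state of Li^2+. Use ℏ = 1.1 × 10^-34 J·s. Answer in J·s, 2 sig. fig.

L_n = nℏ = 11 × 1.1 × 10^-34 = 1.2 × 10^-33 J·s

1.2 × 10^-33 J·s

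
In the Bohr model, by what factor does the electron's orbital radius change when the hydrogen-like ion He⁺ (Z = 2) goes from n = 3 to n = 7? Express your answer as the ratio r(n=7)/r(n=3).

r ∝ Z^-1 · n^2; with Z fixed, r ∝ n^2.
r(n=7)/r(n=3) = (7/3)^2 = 49/9

49/9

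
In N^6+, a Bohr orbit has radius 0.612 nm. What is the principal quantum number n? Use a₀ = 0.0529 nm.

9

r_n = n²a₀/Z ⇒ n² = rZ/a₀ = 0.612 × 7 / 0.0529 ≈ 80.98
n = 9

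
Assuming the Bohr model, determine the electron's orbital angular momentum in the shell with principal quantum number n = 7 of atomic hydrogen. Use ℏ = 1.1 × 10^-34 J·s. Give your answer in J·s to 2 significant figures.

7.7 × 10^-34 J·s

L_n = nℏ = 7 × 1.1 × 10^-34 = 7.7 × 10^-34 J·s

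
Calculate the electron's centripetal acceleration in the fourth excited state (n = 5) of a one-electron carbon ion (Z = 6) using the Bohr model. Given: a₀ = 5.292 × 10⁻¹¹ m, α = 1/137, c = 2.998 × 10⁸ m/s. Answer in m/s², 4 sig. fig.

r = n²a₀/Z = 2.205 × 10⁻¹⁰ m, v = Zαc/n = 2.626 × 10⁶ m/s
a = v²/r = (2.626 × 10⁶)² / 2.205 × 10⁻¹⁰ = 3.127 × 10²² m/s²

3.127 × 10²² m/s²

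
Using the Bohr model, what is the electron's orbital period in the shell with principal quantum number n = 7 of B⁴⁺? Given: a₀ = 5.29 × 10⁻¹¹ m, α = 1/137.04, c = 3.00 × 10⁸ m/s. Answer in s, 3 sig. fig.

2.08 × 10⁻¹⁵ s

r = n²a₀/Z = 7²·5.29 × 10⁻¹¹/5 = 5.18 × 10⁻¹⁰ m
v = Zαc/n = 5·0.00730·3.00 × 10⁸/7 = 1.56 × 10⁶ m/s
T = 2πr/v = 2.08 × 10⁻¹⁵ s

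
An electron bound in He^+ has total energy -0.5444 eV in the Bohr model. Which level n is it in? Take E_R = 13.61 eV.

10

E_n = −E_R Z²/n² ⇒ n² = E_R Z²/(−E_n) = 13.61 × 2² / 0.5444 ≈ 100.00
n = 10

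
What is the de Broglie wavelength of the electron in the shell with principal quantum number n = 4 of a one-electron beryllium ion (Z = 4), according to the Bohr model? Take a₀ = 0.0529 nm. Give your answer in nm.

0.332 nm

The Bohr quantisation condition is nλ = 2πr_n.
r_n = n²a₀/Z = 0.212 nm
λ = 2πr_n/n = 2π·0.212/4 = 0.332 nm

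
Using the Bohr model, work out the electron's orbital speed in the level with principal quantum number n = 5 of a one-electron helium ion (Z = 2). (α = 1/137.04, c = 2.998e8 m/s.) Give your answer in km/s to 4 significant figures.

v_n = Zαc/n = 2 × 0.007297 × 2.998e8 / 5
    = 875.1 km/s

875.1 km/s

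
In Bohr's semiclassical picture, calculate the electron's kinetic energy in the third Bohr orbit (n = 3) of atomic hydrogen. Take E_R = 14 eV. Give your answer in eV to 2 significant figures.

For a Coulomb orbit the virial theorem gives K = −E_n.
E_n = −E_R·Z²/n², so K = E_R·Z²/n² = 14 × 1²/3² = 1.6 eV

1.6 eV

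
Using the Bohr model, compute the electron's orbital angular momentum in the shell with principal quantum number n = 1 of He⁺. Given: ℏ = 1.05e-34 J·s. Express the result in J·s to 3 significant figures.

1.05e-34 J·s

L_n = nℏ = 1 × 1.05e-34 = 1.05e-34 J·s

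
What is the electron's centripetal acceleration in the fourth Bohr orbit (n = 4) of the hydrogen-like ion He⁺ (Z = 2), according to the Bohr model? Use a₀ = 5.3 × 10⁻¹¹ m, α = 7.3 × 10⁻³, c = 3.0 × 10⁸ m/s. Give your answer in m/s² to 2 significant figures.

r = n²a₀/Z = 4.2 × 10⁻¹⁰ m, v = Zαc/n = 1.1 × 10⁶ m/s
a = v²/r = (1.1 × 10⁶)² / 4.2 × 10⁻¹⁰ = 2.8 × 10²¹ m/s²

2.8 × 10²¹ m/s²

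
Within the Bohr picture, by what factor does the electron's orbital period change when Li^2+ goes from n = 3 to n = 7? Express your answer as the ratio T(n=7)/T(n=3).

T ∝ Z^-2 · n^3; with Z fixed, T ∝ n^3.
T(n=7)/T(n=3) = (7/3)^3 = 343/27

343/27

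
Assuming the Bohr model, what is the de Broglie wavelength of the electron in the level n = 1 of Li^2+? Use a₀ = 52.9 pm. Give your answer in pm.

The Bohr quantisation condition is nλ = 2πr_n.
r_n = n²a₀/Z = 17.6 pm
λ = 2πr_n/n = 2π·17.6/1 = 111 pm

111 pm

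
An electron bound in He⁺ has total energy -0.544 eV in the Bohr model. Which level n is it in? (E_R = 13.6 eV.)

10

E_n = −E_R Z²/n² ⇒ n² = E_R Z²/(−E_n) = 13.6 × 2² / 0.544 ≈ 100.00
n = 10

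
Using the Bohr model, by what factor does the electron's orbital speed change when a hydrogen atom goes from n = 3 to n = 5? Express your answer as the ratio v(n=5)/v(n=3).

v ∝ Z^1 · n^-1; with Z fixed, v ∝ n^-1.
v(n=5)/v(n=3) = (5/3)^-1 = 3/5

3/5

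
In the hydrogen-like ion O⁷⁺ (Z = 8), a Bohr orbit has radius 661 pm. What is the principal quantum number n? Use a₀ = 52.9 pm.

r_n = n²a₀/Z ⇒ n² = rZ/a₀ = 661 × 8 / 52.9 ≈ 99.96
n = 10

10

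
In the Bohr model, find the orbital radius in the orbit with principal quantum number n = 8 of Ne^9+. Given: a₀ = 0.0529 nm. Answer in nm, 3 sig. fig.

r_n = n²a₀/Z = 8² × 0.0529 / 10
    = 64 × 0.0529 / 10 = 0.339 nm

0.339 nm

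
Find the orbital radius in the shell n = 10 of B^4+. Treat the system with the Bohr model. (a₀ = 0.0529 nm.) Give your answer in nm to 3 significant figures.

r_n = n²a₀/Z = 10² × 0.0529 / 5
    = 100 × 0.0529 / 5 = 1.06 nm

1.06 nm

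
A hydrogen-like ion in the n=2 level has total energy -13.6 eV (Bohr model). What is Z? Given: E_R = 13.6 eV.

2

E_n = −E_R Z²/n² ⇒ Z² = −E_n n²/E_R = 13.6 × 2² / 13.6 ≈ 4.00
Z = 2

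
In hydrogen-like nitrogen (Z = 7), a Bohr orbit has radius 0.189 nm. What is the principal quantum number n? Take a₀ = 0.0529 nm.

r_n = n²a₀/Z ⇒ n² = rZ/a₀ = 0.189 × 7 / 0.0529 ≈ 25.01
n = 5

5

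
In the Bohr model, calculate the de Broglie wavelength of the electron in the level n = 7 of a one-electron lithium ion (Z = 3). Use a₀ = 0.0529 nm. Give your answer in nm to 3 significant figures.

0.776 nm

The Bohr quantisation condition is nλ = 2πr_n.
r_n = n²a₀/Z = 0.864 nm
λ = 2πr_n/n = 2π·0.864/7 = 0.776 nm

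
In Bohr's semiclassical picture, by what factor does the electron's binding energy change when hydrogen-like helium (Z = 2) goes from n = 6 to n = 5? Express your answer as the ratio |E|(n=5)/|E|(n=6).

|E| ∝ Z^2 · n^-2; with Z fixed, |E| ∝ n^-2.
|E|(n=5)/|E|(n=6) = (5/6)^-2 = 36/25

36/25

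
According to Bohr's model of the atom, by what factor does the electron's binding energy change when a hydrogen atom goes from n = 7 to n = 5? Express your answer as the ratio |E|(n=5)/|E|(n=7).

49/25

|E| ∝ Z^2 · n^-2; with Z fixed, |E| ∝ n^-2.
|E|(n=5)/|E|(n=7) = (5/7)^-2 = 49/25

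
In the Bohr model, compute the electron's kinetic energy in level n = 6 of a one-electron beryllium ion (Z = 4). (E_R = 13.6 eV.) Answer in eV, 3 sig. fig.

For a Coulomb orbit the virial theorem gives K = −E_n.
E_n = −E_R·Z²/n², so K = E_R·Z²/n² = 13.6 × 4²/6² = 6.04 eV

6.04 eV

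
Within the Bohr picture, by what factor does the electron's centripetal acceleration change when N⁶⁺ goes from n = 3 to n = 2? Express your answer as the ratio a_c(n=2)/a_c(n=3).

81/16

a_c ∝ Z^3 · n^-4; with Z fixed, a_c ∝ n^-4.
a_c(n=2)/a_c(n=3) = (2/3)^-4 = 81/16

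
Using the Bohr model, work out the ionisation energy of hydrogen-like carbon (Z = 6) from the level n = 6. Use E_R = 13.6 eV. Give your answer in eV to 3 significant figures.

E_n = −E_R·Z²/n² = −13.6 × 6²/6² eV = -13.6 eV
Ionisation energy = −E_n = 13.6 eV

13.6 eV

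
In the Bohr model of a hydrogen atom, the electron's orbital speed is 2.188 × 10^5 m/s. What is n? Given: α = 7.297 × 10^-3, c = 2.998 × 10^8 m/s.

v_n = Zαc/n ⇒ n = Zαc/v = 1 × 0.007297 × 2.998 × 10^8 / 2.188 × 10^5 ≈ 10.00
n = 10

10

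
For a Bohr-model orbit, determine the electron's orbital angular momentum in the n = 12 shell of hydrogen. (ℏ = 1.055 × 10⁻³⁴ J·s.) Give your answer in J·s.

L_n = nℏ = 12 × 1.055 × 10⁻³⁴ = 1.266 × 10⁻³³ J·s

1.266 × 10⁻³³ J·s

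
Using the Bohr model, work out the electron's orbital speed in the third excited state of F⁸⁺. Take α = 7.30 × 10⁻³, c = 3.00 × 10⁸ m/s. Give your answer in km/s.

v_n = Zαc/n = 9 × 0.00730 × 3.00 × 10⁸ / 4
    = 4930 km/s

4930 km/s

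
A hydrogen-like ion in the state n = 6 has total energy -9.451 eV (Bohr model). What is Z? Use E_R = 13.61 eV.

5

E_n = −E_R Z²/n² ⇒ Z² = −E_n n²/E_R = 9.451 × 6² / 13.61 ≈ 25.00
Z = 5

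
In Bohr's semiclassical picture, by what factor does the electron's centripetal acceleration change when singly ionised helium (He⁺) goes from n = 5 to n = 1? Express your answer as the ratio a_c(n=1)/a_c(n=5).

a_c ∝ Z^3 · n^-4; with Z fixed, a_c ∝ n^-4.
a_c(n=1)/a_c(n=5) = (1/5)^-4 = 625

625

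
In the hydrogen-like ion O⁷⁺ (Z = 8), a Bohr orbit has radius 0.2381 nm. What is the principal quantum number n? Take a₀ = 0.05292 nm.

r_n = n²a₀/Z ⇒ n² = rZ/a₀ = 0.2381 × 8 / 0.05292 ≈ 35.99
n = 6

6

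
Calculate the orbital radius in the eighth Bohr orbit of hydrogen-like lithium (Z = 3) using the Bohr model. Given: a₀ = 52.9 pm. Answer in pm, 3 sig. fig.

1130 pm

r_n = n²a₀/Z = 8² × 52.9 / 3
    = 64 × 52.9 / 3 = 1130 pm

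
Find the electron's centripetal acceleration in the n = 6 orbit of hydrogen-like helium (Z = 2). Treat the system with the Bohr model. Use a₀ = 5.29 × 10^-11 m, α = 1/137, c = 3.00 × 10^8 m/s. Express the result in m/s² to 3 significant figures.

r = n²a₀/Z = 9.52 × 10^-10 m, v = Zαc/n = 7.30 × 10^5 m/s
a = v²/r = (7.30 × 10^5)² / 9.52 × 10^-10 = 5.60 × 10^20 m/s²

5.60 × 10^20 m/s²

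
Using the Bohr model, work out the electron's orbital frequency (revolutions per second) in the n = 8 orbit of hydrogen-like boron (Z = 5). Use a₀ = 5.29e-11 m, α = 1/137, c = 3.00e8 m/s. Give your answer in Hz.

r = n²a₀/Z = 6.77e-10 m, v = Zαc/n = 1.37e6 m/s
f = v/(2πr) = 3.22e14 Hz

3.22e14 Hz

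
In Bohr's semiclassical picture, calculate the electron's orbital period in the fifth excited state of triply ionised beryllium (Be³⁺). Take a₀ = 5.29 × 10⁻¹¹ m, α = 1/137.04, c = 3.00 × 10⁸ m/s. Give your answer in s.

r = n²a₀/Z = 6²·5.29 × 10⁻¹¹/4 = 4.76 × 10⁻¹⁰ m
v = Zαc/n = 4·0.00730·3.00 × 10⁸/6 = 1.46 × 10⁶ m/s
T = 2πr/v = 2.05 × 10⁻¹⁵ s

2.05 × 10⁻¹⁵ s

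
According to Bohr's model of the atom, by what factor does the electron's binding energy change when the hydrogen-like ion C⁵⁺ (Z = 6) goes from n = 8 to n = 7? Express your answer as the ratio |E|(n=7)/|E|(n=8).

64/49

|E| ∝ Z^2 · n^-2; with Z fixed, |E| ∝ n^-2.
|E|(n=7)/|E|(n=8) = (7/8)^-2 = 64/49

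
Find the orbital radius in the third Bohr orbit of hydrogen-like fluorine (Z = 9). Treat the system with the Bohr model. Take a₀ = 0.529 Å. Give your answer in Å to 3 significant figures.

0.529 Å

r_n = n²a₀/Z = 3² × 0.529 / 9
    = 9 × 0.529 / 9 = 0.529 Å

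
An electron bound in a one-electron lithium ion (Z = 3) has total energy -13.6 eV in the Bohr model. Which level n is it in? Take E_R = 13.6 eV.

3

E_n = −E_R Z²/n² ⇒ n² = E_R Z²/(−E_n) = 13.6 × 3² / 13.6 ≈ 9.00
n = 3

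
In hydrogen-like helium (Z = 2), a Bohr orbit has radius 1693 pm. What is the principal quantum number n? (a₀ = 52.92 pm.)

r_n = n²a₀/Z ⇒ n² = rZ/a₀ = 1693 × 2 / 52.92 ≈ 63.98
n = 8

8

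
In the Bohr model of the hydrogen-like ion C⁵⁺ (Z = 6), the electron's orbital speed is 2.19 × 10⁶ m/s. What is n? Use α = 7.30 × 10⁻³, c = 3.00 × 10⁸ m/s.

v_n = Zαc/n ⇒ n = Zαc/v = 6 × 0.00730 × 3.00 × 10⁸ / 2.19 × 10⁶ ≈ 6.00
n = 6

6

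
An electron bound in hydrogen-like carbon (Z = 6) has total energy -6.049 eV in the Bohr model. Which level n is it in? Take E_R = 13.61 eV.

9

E_n = −E_R Z²/n² ⇒ n² = E_R Z²/(−E_n) = 13.61 × 6² / 6.049 ≈ 81.00
n = 9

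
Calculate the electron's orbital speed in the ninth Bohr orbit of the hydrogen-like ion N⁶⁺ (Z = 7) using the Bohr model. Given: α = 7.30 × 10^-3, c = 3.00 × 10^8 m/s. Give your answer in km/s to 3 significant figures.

1700 km/s

v_n = Zαc/n = 7 × 0.00730 × 3.00 × 10^8 / 9
    = 1700 km/s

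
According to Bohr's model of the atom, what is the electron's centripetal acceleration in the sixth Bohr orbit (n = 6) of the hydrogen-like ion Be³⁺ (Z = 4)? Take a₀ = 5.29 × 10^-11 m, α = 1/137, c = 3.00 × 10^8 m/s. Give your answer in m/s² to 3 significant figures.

4.48 × 10^21 m/s²

r = n²a₀/Z = 4.76 × 10^-10 m, v = Zαc/n = 1.46 × 10^6 m/s
a = v²/r = (1.46 × 10^6)² / 4.76 × 10^-10 = 4.48 × 10^21 m/s²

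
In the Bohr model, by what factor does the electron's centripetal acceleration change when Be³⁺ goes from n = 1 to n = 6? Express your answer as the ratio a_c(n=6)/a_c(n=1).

a_c ∝ Z^3 · n^-4; with Z fixed, a_c ∝ n^-4.
a_c(n=6)/a_c(n=1) = (6/1)^-4 = 1/1296

1/1296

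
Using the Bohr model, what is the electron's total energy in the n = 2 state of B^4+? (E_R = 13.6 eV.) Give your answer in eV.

E_n = −E_R·Z²/n² = −13.6 × 5²/2² = -85.0 eV

-85.0 eV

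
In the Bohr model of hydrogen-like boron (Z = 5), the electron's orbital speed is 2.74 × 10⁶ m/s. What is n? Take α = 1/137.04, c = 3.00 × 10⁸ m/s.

4

v_n = Zαc/n ⇒ n = Zαc/v = 5 × 0.00730 × 3.00 × 10⁸ / 2.74 × 10⁶ ≈ 3.99
n = 4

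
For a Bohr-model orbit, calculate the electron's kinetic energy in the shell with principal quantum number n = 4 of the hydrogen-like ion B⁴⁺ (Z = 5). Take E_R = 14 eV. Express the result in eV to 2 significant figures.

22 eV

For a Coulomb orbit the virial theorem gives K = −E_n.
E_n = −E_R·Z²/n², so K = E_R·Z²/n² = 14 × 5²/4² = 22 eV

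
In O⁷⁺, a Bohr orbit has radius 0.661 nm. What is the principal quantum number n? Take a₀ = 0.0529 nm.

r_n = n²a₀/Z ⇒ n² = rZ/a₀ = 0.661 × 8 / 0.0529 ≈ 99.96
n = 10

10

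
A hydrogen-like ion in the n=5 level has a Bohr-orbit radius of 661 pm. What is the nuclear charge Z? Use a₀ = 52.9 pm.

r_n = n²a₀/Z ⇒ Z = n²a₀/r = 5² × 52.9 / 661 ≈ 2.00
Z = 2

2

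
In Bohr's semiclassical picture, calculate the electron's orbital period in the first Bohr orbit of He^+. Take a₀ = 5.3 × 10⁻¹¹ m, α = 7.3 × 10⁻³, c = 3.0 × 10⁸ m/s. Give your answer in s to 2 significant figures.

r = n²a₀/Z = 1²·5.3 × 10⁻¹¹/2 = 2.6 × 10⁻¹¹ m
v = Zαc/n = 2·0.0073·3.0 × 10⁸/1 = 4.4 × 10⁶ m/s
T = 2πr/v = 3.8 × 10⁻¹⁷ s

3.8 × 10⁻¹⁷ s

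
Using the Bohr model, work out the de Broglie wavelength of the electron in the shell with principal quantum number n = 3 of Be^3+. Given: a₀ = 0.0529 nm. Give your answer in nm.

The Bohr quantisation condition is nλ = 2πr_n.
r_n = n²a₀/Z = 0.119 nm
λ = 2πr_n/n = 2π·0.119/3 = 0.249 nm

0.249 nm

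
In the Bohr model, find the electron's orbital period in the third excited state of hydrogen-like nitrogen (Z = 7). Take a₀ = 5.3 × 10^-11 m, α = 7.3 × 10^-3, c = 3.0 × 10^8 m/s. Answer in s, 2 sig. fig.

r = n²a₀/Z = 4²·5.3 × 10^-11/7 = 1.2 × 10^-10 m
v = Zαc/n = 7·0.0073·3.0 × 10^8/4 = 3.8 × 10^6 m/s
T = 2πr/v = 2.0 × 10^-16 s

2.0 × 10^-16 s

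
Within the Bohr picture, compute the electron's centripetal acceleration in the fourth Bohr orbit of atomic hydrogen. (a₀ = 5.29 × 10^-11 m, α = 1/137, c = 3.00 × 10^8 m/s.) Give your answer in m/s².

3.54 × 10^20 m/s²

r = n²a₀/Z = 8.46 × 10^-10 m, v = Zαc/n = 5.47 × 10^5 m/s
a = v²/r = (5.47 × 10^5)² / 8.46 × 10^-10 = 3.54 × 10^20 m/s²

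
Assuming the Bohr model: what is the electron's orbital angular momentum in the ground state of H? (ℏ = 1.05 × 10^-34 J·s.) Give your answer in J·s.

1.05 × 10^-34 J·s

L_n = nℏ = 1 × 1.05 × 10^-34 = 1.05 × 10^-34 J·s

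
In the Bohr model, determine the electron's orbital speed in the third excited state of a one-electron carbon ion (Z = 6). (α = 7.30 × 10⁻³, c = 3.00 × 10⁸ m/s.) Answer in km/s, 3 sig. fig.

3280 km/s

v_n = Zαc/n = 6 × 0.00730 × 3.00 × 10⁸ / 4
    = 3280 km/s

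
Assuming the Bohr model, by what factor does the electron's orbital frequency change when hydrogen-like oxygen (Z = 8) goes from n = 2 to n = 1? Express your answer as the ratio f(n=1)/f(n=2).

f ∝ Z^2 · n^-3; with Z fixed, f ∝ n^-3.
f(n=1)/f(n=2) = (1/2)^-3 = 8

8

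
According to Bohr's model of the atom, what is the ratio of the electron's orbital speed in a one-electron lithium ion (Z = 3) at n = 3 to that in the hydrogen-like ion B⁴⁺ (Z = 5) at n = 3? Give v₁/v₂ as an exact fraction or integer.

3/5

v ∝ Z^1 · n^-1
v₁/v₂ = (3/5)^1 · (3/3)^-1 = 3/5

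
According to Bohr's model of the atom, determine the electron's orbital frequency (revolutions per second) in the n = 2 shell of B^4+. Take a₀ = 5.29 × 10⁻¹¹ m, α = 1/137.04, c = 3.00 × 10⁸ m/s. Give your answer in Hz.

r = n²a₀/Z = 4.23 × 10⁻¹¹ m, v = Zαc/n = 5.47 × 10⁶ m/s
f = v/(2πr) = 2.06 × 10¹⁶ Hz

2.06 × 10¹⁶ Hz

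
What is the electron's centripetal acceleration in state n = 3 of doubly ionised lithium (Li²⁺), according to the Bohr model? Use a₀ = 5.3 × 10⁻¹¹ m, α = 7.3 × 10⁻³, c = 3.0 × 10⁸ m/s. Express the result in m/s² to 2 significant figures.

3.0 × 10²² m/s²

r = n²a₀/Z = 1.6 × 10⁻¹⁰ m, v = Zαc/n = 2.2 × 10⁶ m/s
a = v²/r = (2.2 × 10⁶)² / 1.6 × 10⁻¹⁰ = 3.0 × 10²² m/s²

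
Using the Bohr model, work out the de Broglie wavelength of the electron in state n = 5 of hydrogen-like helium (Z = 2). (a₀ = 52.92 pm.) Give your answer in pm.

The Bohr quantisation condition is nλ = 2πr_n.
r_n = n²a₀/Z = 661.5 pm
λ = 2πr_n/n = 2π·661.5/5 = 831.3 pm

831.3 pm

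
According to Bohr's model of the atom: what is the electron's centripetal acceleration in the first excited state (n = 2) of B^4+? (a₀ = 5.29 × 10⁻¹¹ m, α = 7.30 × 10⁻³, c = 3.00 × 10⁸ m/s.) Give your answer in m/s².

7.08 × 10²³ m/s²

r = n²a₀/Z = 4.23 × 10⁻¹¹ m, v = Zαc/n = 5.47 × 10⁶ m/s
a = v²/r = (5.47 × 10⁶)² / 4.23 × 10⁻¹¹ = 7.08 × 10²³ m/s²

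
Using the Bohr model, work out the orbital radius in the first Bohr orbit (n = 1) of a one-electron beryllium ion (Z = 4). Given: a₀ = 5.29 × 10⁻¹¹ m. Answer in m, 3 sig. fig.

1.32 × 10⁻¹¹ m

r_n = n²a₀/Z = 1² × 5.29 × 10⁻¹¹ / 4
    = 1 × 5.29 × 10⁻¹¹ / 4 = 1.32 × 10⁻¹¹ m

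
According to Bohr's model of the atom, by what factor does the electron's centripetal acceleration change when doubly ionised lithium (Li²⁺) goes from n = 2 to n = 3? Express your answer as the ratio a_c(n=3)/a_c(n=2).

16/81

a_c ∝ Z^3 · n^-4; with Z fixed, a_c ∝ n^-4.
a_c(n=3)/a_c(n=2) = (3/2)^-4 = 16/81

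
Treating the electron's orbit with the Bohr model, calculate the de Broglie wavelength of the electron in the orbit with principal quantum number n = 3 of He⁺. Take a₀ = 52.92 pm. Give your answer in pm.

498.8 pm

The Bohr quantisation condition is nλ = 2πr_n.
r_n = n²a₀/Z = 238.1 pm
λ = 2πr_n/n = 2π·238.1/3 = 498.8 pm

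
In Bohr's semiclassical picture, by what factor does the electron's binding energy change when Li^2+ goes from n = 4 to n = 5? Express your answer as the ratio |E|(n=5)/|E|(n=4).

|E| ∝ Z^2 · n^-2; with Z fixed, |E| ∝ n^-2.
|E|(n=5)/|E|(n=4) = (5/4)^-2 = 16/25

16/25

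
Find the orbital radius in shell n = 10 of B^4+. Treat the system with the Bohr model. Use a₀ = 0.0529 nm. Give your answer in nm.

r_n = n²a₀/Z = 10² × 0.0529 / 5
    = 100 × 0.0529 / 5 = 1.06 nm

1.06 nm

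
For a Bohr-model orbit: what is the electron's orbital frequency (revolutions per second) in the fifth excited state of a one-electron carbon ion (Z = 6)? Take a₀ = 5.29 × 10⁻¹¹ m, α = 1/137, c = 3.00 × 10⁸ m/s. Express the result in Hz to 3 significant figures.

1.10 × 10¹⁵ Hz

r = n²a₀/Z = 3.17 × 10⁻¹⁰ m, v = Zαc/n = 2.19 × 10⁶ m/s
f = v/(2πr) = 1.10 × 10¹⁵ Hz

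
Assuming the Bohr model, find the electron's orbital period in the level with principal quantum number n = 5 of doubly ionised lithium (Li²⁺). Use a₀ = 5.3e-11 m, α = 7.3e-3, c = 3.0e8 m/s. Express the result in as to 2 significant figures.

r = n²a₀/Z = 5²·5.3e-11/3 = 4.4e-10 m
v = Zαc/n = 3·0.0073·3.0e8/5 = 1.3e6 m/s
T = 2πr/v = 2.1e-15 s = 2100 as

2100 as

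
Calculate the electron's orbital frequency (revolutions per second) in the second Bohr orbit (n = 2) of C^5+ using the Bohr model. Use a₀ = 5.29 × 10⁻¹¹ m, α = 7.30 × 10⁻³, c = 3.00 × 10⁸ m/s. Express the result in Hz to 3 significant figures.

r = n²a₀/Z = 3.53 × 10⁻¹¹ m, v = Zαc/n = 6.57 × 10⁶ m/s
f = v/(2πr) = 2.96 × 10¹⁶ Hz

2.96 × 10¹⁶ Hz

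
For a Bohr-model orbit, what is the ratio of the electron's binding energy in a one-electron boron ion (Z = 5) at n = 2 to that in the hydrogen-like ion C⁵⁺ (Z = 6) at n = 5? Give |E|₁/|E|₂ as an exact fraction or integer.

|E| ∝ Z^2 · n^-2
|E|₁/|E|₂ = (5/6)^2 · (2/5)^-2 = 625/144

625/144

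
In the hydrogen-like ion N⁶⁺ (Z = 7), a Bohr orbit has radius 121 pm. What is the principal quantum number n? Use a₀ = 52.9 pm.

r_n = n²a₀/Z ⇒ n² = rZ/a₀ = 121 × 7 / 52.9 ≈ 16.01
n = 4

4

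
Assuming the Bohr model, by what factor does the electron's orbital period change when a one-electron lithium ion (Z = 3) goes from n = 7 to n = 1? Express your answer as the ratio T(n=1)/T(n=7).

T ∝ Z^-2 · n^3; with Z fixed, T ∝ n^3.
T(n=1)/T(n=7) = (1/7)^3 = 1/343

1/343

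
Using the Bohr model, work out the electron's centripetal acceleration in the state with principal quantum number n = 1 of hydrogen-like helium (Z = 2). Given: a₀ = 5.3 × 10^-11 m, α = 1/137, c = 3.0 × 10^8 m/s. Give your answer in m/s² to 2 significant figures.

r = n²a₀/Z = 2.6 × 10^-11 m, v = Zαc/n = 4.4 × 10^6 m/s
a = v²/r = (4.4 × 10^6)² / 2.6 × 10^-11 = 7.2 × 10^23 m/s²

7.2 × 10^23 m/s²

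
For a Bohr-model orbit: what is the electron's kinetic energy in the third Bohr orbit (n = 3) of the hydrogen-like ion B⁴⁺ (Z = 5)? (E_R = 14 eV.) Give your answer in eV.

39 eV

For a Coulomb orbit the virial theorem gives K = −E_n.
E_n = −E_R·Z²/n², so K = E_R·Z²/n² = 14 × 5²/3² = 39 eV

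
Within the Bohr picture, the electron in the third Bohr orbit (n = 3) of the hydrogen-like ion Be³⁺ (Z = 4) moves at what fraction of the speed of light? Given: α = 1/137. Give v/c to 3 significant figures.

0.00973

v_n = Zαc/n, so v/c = Zα/n = 4 × 0.00730 / 3 = 0.00973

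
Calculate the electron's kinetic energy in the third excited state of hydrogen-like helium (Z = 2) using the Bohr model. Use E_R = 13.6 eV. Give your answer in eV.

For a Coulomb orbit the virial theorem gives K = −E_n.
E_n = −E_R·Z²/n², so K = E_R·Z²/n² = 13.6 × 2²/4² = 3.40 eV

3.40 eV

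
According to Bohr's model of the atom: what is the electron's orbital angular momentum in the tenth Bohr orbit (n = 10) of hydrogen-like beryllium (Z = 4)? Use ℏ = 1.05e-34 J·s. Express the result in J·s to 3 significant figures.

1.05e-33 J·s

L_n = nℏ = 10 × 1.05e-34 = 1.05e-33 J·s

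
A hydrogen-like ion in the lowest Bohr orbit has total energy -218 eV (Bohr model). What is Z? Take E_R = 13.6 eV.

4

E_n = −E_R Z²/n² ⇒ Z² = −E_n n²/E_R = 218 × 1² / 13.6 ≈ 16.03
Z = 4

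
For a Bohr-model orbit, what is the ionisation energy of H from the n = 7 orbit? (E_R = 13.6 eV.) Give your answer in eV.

E_n = −E_R·Z²/n² = −13.6 × 1²/7² eV = -0.278 eV
Ionisation energy = −E_n = 0.278 eV

0.278 eV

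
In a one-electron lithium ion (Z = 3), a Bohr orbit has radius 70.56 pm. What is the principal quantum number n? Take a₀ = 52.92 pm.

r_n = n²a₀/Z ⇒ n² = rZ/a₀ = 70.56 × 3 / 52.92 ≈ 4.00
n = 2

2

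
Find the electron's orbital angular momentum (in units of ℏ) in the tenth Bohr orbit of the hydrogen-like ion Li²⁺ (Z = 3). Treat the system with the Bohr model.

10

L_n = nℏ, so L/ℏ = n = 10.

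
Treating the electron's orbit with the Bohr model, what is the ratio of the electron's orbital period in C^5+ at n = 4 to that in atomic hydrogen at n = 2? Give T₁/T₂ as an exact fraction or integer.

2/9

T ∝ Z^-2 · n^3
T₁/T₂ = (6/1)^-2 · (4/2)^3 = 2/9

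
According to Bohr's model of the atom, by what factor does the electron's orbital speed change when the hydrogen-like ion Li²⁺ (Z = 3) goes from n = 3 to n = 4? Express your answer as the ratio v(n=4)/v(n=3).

v ∝ Z^1 · n^-1; with Z fixed, v ∝ n^-1.
v(n=4)/v(n=3) = (4/3)^-1 = 3/4

3/4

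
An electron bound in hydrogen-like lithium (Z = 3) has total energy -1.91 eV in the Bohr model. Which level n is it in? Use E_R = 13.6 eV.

E_n = −E_R Z²/n² ⇒ n² = E_R Z²/(−E_n) = 13.6 × 3² / 1.91 ≈ 64.08
n = 8

8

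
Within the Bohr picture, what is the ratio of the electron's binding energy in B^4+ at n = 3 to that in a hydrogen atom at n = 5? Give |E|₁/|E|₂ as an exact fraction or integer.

|E| ∝ Z^2 · n^-2
|E|₁/|E|₂ = (5/1)^2 · (3/5)^-2 = 625/9

625/9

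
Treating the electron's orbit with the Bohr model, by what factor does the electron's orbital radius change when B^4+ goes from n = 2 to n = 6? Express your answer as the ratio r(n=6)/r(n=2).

r ∝ Z^-1 · n^2; with Z fixed, r ∝ n^2.
r(n=6)/r(n=2) = (6/2)^2 = 9

9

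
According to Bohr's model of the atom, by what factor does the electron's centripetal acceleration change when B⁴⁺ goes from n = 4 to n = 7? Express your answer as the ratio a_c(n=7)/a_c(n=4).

a_c ∝ Z^3 · n^-4; with Z fixed, a_c ∝ n^-4.
a_c(n=7)/a_c(n=4) = (7/4)^-4 = 256/2401

256/2401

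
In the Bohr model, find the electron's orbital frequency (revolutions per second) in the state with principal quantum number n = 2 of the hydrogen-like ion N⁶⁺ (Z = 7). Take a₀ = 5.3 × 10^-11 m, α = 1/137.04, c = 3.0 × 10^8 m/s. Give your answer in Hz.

r = n²a₀/Z = 3.0 × 10^-11 m, v = Zαc/n = 7.7 × 10^6 m/s
f = v/(2πr) = 4.0 × 10^16 Hz

4.0 × 10^16 Hz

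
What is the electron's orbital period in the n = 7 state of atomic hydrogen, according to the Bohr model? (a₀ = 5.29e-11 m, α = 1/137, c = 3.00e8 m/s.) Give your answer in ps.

0.0521 ps

r = n²a₀/Z = 7²·5.29e-11/1 = 2.59e-9 m
v = Zαc/n = 1·0.00730·3.00e8/7 = 3.13e5 m/s
T = 2πr/v = 5.21e-14 s = 0.0521 ps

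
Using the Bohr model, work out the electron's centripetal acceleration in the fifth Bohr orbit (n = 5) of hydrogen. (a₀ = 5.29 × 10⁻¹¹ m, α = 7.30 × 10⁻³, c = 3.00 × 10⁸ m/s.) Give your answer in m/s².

r = n²a₀/Z = 1.32 × 10⁻⁹ m, v = Zαc/n = 4.38 × 10⁵ m/s
a = v²/r = (4.38 × 10⁵)² / 1.32 × 10⁻⁹ = 1.45 × 10²⁰ m/s²

1.45 × 10²⁰ m/s²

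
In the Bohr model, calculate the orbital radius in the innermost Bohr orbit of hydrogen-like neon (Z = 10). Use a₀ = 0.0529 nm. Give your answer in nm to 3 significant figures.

r_n = n²a₀/Z = 1² × 0.0529 / 10
    = 1 × 0.0529 / 10 = 0.00529 nm

0.00529 nm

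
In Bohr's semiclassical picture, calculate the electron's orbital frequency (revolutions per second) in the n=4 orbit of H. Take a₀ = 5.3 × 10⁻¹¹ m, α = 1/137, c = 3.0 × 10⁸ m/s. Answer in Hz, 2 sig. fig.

1.0 × 10¹⁴ Hz

r = n²a₀/Z = 8.5 × 10⁻¹⁰ m, v = Zαc/n = 5.5 × 10⁵ m/s
f = v/(2πr) = 1.0 × 10¹⁴ Hz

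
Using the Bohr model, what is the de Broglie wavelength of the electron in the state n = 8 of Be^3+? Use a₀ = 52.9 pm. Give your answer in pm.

The Bohr quantisation condition is nλ = 2πr_n.
r_n = n²a₀/Z = 846 pm
λ = 2πr_n/n = 2π·846/8 = 665 pm

665 pm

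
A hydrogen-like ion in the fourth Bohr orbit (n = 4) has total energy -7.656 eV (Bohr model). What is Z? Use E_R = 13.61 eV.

3

E_n = −E_R Z²/n² ⇒ Z² = −E_n n²/E_R = 7.656 × 4² / 13.61 ≈ 9.00
Z = 3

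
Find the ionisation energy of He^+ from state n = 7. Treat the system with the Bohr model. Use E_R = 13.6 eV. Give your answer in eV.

1.11 eV

E_n = −E_R·Z²/n² = −13.6 × 2²/7² eV = -1.11 eV
Ionisation energy = −E_n = 1.11 eV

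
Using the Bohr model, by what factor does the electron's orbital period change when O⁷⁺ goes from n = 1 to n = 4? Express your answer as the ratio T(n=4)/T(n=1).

64

T ∝ Z^-2 · n^3; with Z fixed, T ∝ n^3.
T(n=4)/T(n=1) = (4/1)^3 = 64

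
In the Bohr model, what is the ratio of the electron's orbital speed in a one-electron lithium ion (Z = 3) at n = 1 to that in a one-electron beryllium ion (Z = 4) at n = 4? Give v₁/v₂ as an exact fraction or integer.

3

v ∝ Z^1 · n^-1
v₁/v₂ = (3/4)^1 · (1/4)^-1 = 3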